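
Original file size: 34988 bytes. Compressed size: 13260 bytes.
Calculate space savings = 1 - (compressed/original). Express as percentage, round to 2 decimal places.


ratio = compressed/original = 13260/34988 = 0.378987
savings = 1 - ratio = 1 - 0.378987 = 0.621013
as a percentage: 0.621013 * 100 = 62.1%

Space savings = 1 - 13260/34988 = 62.1%


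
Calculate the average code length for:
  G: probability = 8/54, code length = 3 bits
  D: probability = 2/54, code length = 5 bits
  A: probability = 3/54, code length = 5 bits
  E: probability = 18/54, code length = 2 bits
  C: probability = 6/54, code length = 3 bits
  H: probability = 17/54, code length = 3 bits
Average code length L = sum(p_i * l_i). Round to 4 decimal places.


Weighted contributions p_i * l_i:
  G: (8/54) * 3 = 24/54
  D: (2/54) * 5 = 10/54
  A: (3/54) * 5 = 15/54
  E: (18/54) * 2 = 36/54
  C: (6/54) * 3 = 18/54
  H: (17/54) * 3 = 51/54
Sum = (24 + 10 + 15 + 36 + 18 + 51)/54 = 154/54

L = 154/54 = 2.8519 bits/symbol


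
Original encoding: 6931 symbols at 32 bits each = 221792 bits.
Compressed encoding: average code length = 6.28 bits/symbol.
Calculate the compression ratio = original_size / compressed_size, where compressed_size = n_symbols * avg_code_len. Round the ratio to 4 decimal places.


original_size = n_symbols * orig_bits = 6931 * 32 = 221792 bits
compressed_size = n_symbols * avg_code_len = 6931 * 6.28 = 43526.68 bits
ratio = original_size / compressed_size = 221792 / 43526.68 = 5.0955

Compression ratio = 5.0955


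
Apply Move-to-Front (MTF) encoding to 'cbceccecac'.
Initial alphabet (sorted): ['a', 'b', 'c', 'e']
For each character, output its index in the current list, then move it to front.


MTF encoding:
'c': index 2 in ['a', 'b', 'c', 'e'] -> ['c', 'a', 'b', 'e']
'b': index 2 in ['c', 'a', 'b', 'e'] -> ['b', 'c', 'a', 'e']
'c': index 1 in ['b', 'c', 'a', 'e'] -> ['c', 'b', 'a', 'e']
'e': index 3 in ['c', 'b', 'a', 'e'] -> ['e', 'c', 'b', 'a']
'c': index 1 in ['e', 'c', 'b', 'a'] -> ['c', 'e', 'b', 'a']
'c': index 0 in ['c', 'e', 'b', 'a'] -> ['c', 'e', 'b', 'a']
'e': index 1 in ['c', 'e', 'b', 'a'] -> ['e', 'c', 'b', 'a']
'c': index 1 in ['e', 'c', 'b', 'a'] -> ['c', 'e', 'b', 'a']
'a': index 3 in ['c', 'e', 'b', 'a'] -> ['a', 'c', 'e', 'b']
'c': index 1 in ['a', 'c', 'e', 'b'] -> ['c', 'a', 'e', 'b']


Output: [2, 2, 1, 3, 1, 0, 1, 1, 3, 1]


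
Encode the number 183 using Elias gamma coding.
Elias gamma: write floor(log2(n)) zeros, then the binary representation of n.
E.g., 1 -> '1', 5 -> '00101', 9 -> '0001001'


num_bits = floor(log2(183)) + 1 = 8
leading_zeros = num_bits - 1 = 7
binary(183) = 10110111

Elias gamma(183) = '0000000' + '10110111' = 000000010110111 (15 bits)


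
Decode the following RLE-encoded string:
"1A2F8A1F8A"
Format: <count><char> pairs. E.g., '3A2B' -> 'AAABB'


Expanding each <count><char> pair:
  1A -> 'A'
  2F -> 'FF'
  8A -> 'AAAAAAAA'
  1F -> 'F'
  8A -> 'AAAAAAAA'

Decoded = AFFAAAAAAAAFAAAAAAAA


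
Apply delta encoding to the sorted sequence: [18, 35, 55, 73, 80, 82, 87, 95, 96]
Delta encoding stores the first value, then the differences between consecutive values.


First value: 18
Deltas:
  35 - 18 = 17
  55 - 35 = 20
  73 - 55 = 18
  80 - 73 = 7
  82 - 80 = 2
  87 - 82 = 5
  95 - 87 = 8
  96 - 95 = 1


Delta encoded: [18, 17, 20, 18, 7, 2, 5, 8, 1]


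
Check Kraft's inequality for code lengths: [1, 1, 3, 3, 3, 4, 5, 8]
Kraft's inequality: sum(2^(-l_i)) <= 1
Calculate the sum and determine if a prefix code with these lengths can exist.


Sum = 2^(-1) + 2^(-1) + 2^(-3) + 2^(-3) + 2^(-3) + 2^(-4) + 2^(-5) + 2^(-8)
    = 0.5 + 0.5 + 0.125 + 0.125 + 0.125 + 0.0625 + 0.03125 + 0.00390625
    = 377/256 = 1.47265625
Since 1.47265625 > 1, Kraft's inequality is NOT satisfied.
A prefix code with these lengths CANNOT exist.

Kraft sum = 1.47265625. Not satisfied.


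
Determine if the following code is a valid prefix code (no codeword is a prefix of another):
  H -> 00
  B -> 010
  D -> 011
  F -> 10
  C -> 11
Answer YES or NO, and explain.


Checking each pair (does one codeword prefix another?):
  H='00' vs B='010': no prefix
  H='00' vs D='011': no prefix
  H='00' vs F='10': no prefix
  H='00' vs C='11': no prefix
  B='010' vs H='00': no prefix
  B='010' vs D='011': no prefix
  B='010' vs F='10': no prefix
  B='010' vs C='11': no prefix
  D='011' vs H='00': no prefix
  D='011' vs B='010': no prefix
  D='011' vs F='10': no prefix
  D='011' vs C='11': no prefix
  F='10' vs H='00': no prefix
  F='10' vs B='010': no prefix
  F='10' vs D='011': no prefix
  F='10' vs C='11': no prefix
  C='11' vs H='00': no prefix
  C='11' vs B='010': no prefix
  C='11' vs D='011': no prefix
  C='11' vs F='10': no prefix
No violation found over all pairs.

YES -- this is a valid prefix code. No codeword is a prefix of any other codeword.


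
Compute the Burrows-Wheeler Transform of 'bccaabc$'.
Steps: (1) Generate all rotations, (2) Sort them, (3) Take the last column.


Rotations (sorted):
  0: $bccaabc -> last char: c
  1: aabc$bcc -> last char: c
  2: abc$bcca -> last char: a
  3: bc$bccaa -> last char: a
  4: bccaabc$ -> last char: $
  5: c$bccaab -> last char: b
  6: caabc$bc -> last char: c
  7: ccaabc$b -> last char: b


BWT = ccaa$bcb


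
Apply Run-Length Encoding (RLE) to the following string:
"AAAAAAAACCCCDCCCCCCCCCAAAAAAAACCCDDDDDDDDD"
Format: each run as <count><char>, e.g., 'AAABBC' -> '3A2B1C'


Scanning runs left to right:
  i=0: run of 'A' x 8 -> '8A'
  i=8: run of 'C' x 4 -> '4C'
  i=12: run of 'D' x 1 -> '1D'
  i=13: run of 'C' x 9 -> '9C'
  i=22: run of 'A' x 8 -> '8A'
  i=30: run of 'C' x 3 -> '3C'
  i=33: run of 'D' x 9 -> '9D'

RLE = 8A4C1D9C8A3C9D


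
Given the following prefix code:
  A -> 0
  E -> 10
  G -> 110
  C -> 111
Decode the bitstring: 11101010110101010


Decoding step by step:
Bits 111 -> C
Bits 0 -> A
Bits 10 -> E
Bits 10 -> E
Bits 110 -> G
Bits 10 -> E
Bits 10 -> E
Bits 10 -> E


Decoded message: CAEEGEEE


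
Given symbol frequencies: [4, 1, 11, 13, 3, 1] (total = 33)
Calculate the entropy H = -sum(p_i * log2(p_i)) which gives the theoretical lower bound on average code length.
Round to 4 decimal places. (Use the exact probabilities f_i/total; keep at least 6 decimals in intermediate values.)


Per-symbol terms -p_i * log2(p_i) with p_i = f_i/33:
  p = 4/33 = 0.121212: log2(p) = -3.044394, -p*log2(p) = 0.369017
  p = 1/33 = 0.030303: log2(p) = -5.044394, -p*log2(p) = 0.152860
  p = 11/33 = 0.333333: log2(p) = -1.584963, -p*log2(p) = 0.528321
  p = 13/33 = 0.393939: log2(p) = -1.343954, -p*log2(p) = 0.529437
  p = 3/33 = 0.090909: log2(p) = -3.459432, -p*log2(p) = 0.314494
  p = 1/33 = 0.030303: log2(p) = -5.044394, -p*log2(p) = 0.152860
H = 0.369017 + 0.152860 + 0.528321 + 0.529437 + 0.314494 + 0.152860 = 2.046989

H = 2.047 bits/symbol


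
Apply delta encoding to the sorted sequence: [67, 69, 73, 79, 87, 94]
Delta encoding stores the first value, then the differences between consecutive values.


First value: 67
Deltas:
  69 - 67 = 2
  73 - 69 = 4
  79 - 73 = 6
  87 - 79 = 8
  94 - 87 = 7


Delta encoded: [67, 2, 4, 6, 8, 7]


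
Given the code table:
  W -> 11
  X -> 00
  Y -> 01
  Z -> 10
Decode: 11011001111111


Decoding:
11 -> W
01 -> Y
10 -> Z
01 -> Y
11 -> W
11 -> W
11 -> W


Result: WYZYWWW


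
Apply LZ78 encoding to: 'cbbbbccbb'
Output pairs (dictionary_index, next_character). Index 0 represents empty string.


LZ78 encoding steps:
Dictionary: {0: ''}
Step 1: w='' (idx 0), next='c' -> output (0, 'c'), add 'c' as idx 1
Step 2: w='' (idx 0), next='b' -> output (0, 'b'), add 'b' as idx 2
Step 3: w='b' (idx 2), next='b' -> output (2, 'b'), add 'bb' as idx 3
Step 4: w='b' (idx 2), next='c' -> output (2, 'c'), add 'bc' as idx 4
Step 5: w='c' (idx 1), next='b' -> output (1, 'b'), add 'cb' as idx 5
Step 6: w='b' (idx 2), end of input -> output (2, '')


Encoded: [(0, 'c'), (0, 'b'), (2, 'b'), (2, 'c'), (1, 'b'), (2, '')]


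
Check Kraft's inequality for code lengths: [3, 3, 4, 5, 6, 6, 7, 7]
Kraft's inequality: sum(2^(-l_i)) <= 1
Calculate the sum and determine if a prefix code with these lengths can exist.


Sum = 2^(-3) + 2^(-3) + 2^(-4) + 2^(-5) + 2^(-6) + 2^(-6) + 2^(-7) + 2^(-7)
    = 0.125 + 0.125 + 0.0625 + 0.03125 + 0.015625 + 0.015625 + 0.0078125 + 0.0078125
    = 50/128 = 0.390625
Since 0.390625 <= 1, Kraft's inequality IS satisfied.
A prefix code with these lengths CAN exist.

Kraft sum = 0.390625. Satisfied.


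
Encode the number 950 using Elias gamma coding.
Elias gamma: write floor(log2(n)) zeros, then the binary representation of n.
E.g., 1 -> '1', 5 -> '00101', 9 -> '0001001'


num_bits = floor(log2(950)) + 1 = 10
leading_zeros = num_bits - 1 = 9
binary(950) = 1110110110

Elias gamma(950) = '000000000' + '1110110110' = 0000000001110110110 (19 bits)


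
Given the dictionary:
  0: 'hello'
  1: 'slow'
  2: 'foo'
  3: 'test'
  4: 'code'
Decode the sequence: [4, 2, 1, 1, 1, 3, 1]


Look up each index in the dictionary:
  4 -> 'code'
  2 -> 'foo'
  1 -> 'slow'
  1 -> 'slow'
  1 -> 'slow'
  3 -> 'test'
  1 -> 'slow'

Decoded: "code foo slow slow slow test slow"


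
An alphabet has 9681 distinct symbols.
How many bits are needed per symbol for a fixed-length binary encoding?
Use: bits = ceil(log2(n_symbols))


log2(9681) = 13.2409
Bracket: 2^13 = 8192 < 9681 <= 2^14 = 16384
So ceil(log2(9681)) = 14

bits = ceil(log2(9681)) = ceil(13.2409) = 14 bits


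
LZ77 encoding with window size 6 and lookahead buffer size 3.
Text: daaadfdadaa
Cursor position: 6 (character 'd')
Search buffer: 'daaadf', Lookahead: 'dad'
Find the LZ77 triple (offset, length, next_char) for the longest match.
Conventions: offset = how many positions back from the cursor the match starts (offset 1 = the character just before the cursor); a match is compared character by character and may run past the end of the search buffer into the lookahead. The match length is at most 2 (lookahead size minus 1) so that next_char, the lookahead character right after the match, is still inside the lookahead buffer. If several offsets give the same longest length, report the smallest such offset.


Try each offset into the search buffer:
  offset=1 (pos 5, char 'f'): match length 0
  offset=2 (pos 4, char 'd'): match length 1
  offset=3 (pos 3, char 'a'): match length 0
  offset=4 (pos 2, char 'a'): match length 0
  offset=5 (pos 1, char 'a'): match length 0
  offset=6 (pos 0, char 'd'): match length 2
Longest match has length 2 at offset 6.
next_char = character at position 6 + 2 = 8 -> 'd'

Best match: offset=6, length=2 (matching 'da' starting at position 0)
LZ77 triple: (6, 2, 'd')


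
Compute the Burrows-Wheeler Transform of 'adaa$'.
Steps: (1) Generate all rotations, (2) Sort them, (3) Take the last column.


Rotations (sorted):
  0: $adaa -> last char: a
  1: a$ada -> last char: a
  2: aa$ad -> last char: d
  3: adaa$ -> last char: $
  4: daa$a -> last char: a


BWT = aad$a


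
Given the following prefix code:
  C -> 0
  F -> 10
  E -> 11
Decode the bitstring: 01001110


Decoding step by step:
Bits 0 -> C
Bits 10 -> F
Bits 0 -> C
Bits 11 -> E
Bits 10 -> F


Decoded message: CFCEF


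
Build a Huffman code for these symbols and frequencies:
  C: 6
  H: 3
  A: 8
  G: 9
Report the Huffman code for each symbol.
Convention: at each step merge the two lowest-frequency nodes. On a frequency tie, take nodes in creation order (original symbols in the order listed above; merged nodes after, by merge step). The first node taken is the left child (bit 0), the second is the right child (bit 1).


Huffman tree construction:
Step 1: Merge H(3) + C(6) = 9
Step 2: Merge A(8) + G(9) = 17
Step 3: Merge (H+C)(9) + (A+G)(17) = 26
Read each symbol's code off the tree from the root (left child = 0, right child = 1).

Codes:
  C: 01 (length 2)
  H: 00 (length 2)
  A: 10 (length 2)
  G: 11 (length 2)
Average code length: 52/26 = 2.0000 bits/symbol


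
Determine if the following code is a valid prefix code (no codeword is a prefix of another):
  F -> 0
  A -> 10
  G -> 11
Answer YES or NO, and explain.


Checking each pair (does one codeword prefix another?):
  F='0' vs A='10': no prefix
  F='0' vs G='11': no prefix
  A='10' vs F='0': no prefix
  A='10' vs G='11': no prefix
  G='11' vs F='0': no prefix
  G='11' vs A='10': no prefix
No violation found over all pairs.

YES -- this is a valid prefix code. No codeword is a prefix of any other codeword.


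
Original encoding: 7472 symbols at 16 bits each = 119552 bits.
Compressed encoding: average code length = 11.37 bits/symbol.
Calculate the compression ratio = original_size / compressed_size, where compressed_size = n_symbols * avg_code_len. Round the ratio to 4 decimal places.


original_size = n_symbols * orig_bits = 7472 * 16 = 119552 bits
compressed_size = n_symbols * avg_code_len = 7472 * 11.37 = 84956.64 bits
ratio = original_size / compressed_size = 119552 / 84956.64 = 1.4072

Compression ratio = 1.4072


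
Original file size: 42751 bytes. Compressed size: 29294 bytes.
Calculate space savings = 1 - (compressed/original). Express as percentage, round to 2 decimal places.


ratio = compressed/original = 29294/42751 = 0.685224
savings = 1 - ratio = 1 - 0.685224 = 0.314776
as a percentage: 0.314776 * 100 = 31.48%

Space savings = 1 - 29294/42751 = 31.48%


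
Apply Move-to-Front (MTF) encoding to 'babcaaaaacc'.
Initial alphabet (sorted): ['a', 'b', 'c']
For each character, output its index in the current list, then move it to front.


MTF encoding:
'b': index 1 in ['a', 'b', 'c'] -> ['b', 'a', 'c']
'a': index 1 in ['b', 'a', 'c'] -> ['a', 'b', 'c']
'b': index 1 in ['a', 'b', 'c'] -> ['b', 'a', 'c']
'c': index 2 in ['b', 'a', 'c'] -> ['c', 'b', 'a']
'a': index 2 in ['c', 'b', 'a'] -> ['a', 'c', 'b']
'a': index 0 in ['a', 'c', 'b'] -> ['a', 'c', 'b']
'a': index 0 in ['a', 'c', 'b'] -> ['a', 'c', 'b']
'a': index 0 in ['a', 'c', 'b'] -> ['a', 'c', 'b']
'a': index 0 in ['a', 'c', 'b'] -> ['a', 'c', 'b']
'c': index 1 in ['a', 'c', 'b'] -> ['c', 'a', 'b']
'c': index 0 in ['c', 'a', 'b'] -> ['c', 'a', 'b']


Output: [1, 1, 1, 2, 2, 0, 0, 0, 0, 1, 0]


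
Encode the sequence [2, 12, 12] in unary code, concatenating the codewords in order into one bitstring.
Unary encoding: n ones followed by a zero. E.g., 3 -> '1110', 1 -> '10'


Encode each number as n ones followed by a terminating 0:
  2 -> 110 (3 bits)
  12 -> 1111111111110 (13 bits)
  12 -> 1111111111110 (13 bits)
Total length = 3 + 13 + 13 = 29 bits.

Unary([2, 12, 12]) = 11011111111111101111111111110 (29 bits)


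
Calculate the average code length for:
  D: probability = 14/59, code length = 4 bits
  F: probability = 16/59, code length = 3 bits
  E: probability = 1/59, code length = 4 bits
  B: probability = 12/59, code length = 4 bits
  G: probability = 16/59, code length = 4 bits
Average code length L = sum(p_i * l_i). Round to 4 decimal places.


Weighted contributions p_i * l_i:
  D: (14/59) * 4 = 56/59
  F: (16/59) * 3 = 48/59
  E: (1/59) * 4 = 4/59
  B: (12/59) * 4 = 48/59
  G: (16/59) * 4 = 64/59
Sum = (56 + 48 + 4 + 48 + 64)/59 = 220/59

L = 220/59 = 3.7288 bits/symbol


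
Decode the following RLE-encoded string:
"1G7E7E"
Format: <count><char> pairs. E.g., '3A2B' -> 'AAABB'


Expanding each <count><char> pair:
  1G -> 'G'
  7E -> 'EEEEEEE'
  7E -> 'EEEEEEE'

Decoded = GEEEEEEEEEEEEEE


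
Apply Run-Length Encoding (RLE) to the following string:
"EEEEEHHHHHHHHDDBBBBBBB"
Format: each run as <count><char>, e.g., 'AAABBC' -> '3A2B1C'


Scanning runs left to right:
  i=0: run of 'E' x 5 -> '5E'
  i=5: run of 'H' x 8 -> '8H'
  i=13: run of 'D' x 2 -> '2D'
  i=15: run of 'B' x 7 -> '7B'

RLE = 5E8H2D7B


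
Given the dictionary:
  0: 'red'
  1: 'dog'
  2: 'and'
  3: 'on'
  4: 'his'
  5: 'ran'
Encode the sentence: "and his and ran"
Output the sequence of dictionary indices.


Look up each word in the dictionary:
  'and' -> 2
  'his' -> 4
  'and' -> 2
  'ran' -> 5

Encoded: [2, 4, 2, 5]


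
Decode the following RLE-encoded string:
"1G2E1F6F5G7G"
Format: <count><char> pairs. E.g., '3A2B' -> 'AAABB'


Expanding each <count><char> pair:
  1G -> 'G'
  2E -> 'EE'
  1F -> 'F'
  6F -> 'FFFFFF'
  5G -> 'GGGGG'
  7G -> 'GGGGGGG'

Decoded = GEEFFFFFFFGGGGGGGGGGGG


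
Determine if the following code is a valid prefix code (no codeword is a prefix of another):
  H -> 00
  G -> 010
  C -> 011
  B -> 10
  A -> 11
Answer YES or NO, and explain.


Checking each pair (does one codeword prefix another?):
  H='00' vs G='010': no prefix
  H='00' vs C='011': no prefix
  H='00' vs B='10': no prefix
  H='00' vs A='11': no prefix
  G='010' vs H='00': no prefix
  G='010' vs C='011': no prefix
  G='010' vs B='10': no prefix
  G='010' vs A='11': no prefix
  C='011' vs H='00': no prefix
  C='011' vs G='010': no prefix
  C='011' vs B='10': no prefix
  C='011' vs A='11': no prefix
  B='10' vs H='00': no prefix
  B='10' vs G='010': no prefix
  B='10' vs C='011': no prefix
  B='10' vs A='11': no prefix
  A='11' vs H='00': no prefix
  A='11' vs G='010': no prefix
  A='11' vs C='011': no prefix
  A='11' vs B='10': no prefix
No violation found over all pairs.

YES -- this is a valid prefix code. No codeword is a prefix of any other codeword.


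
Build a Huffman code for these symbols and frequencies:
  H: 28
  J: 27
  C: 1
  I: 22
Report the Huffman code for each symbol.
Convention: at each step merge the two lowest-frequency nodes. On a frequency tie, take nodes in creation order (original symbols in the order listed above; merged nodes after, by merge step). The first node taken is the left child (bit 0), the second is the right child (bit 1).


Huffman tree construction:
Step 1: Merge C(1) + I(22) = 23
Step 2: Merge (C+I)(23) + J(27) = 50
Step 3: Merge H(28) + ((C+I)+J)(50) = 78
Read each symbol's code off the tree from the root (left child = 0, right child = 1).

Codes:
  H: 0 (length 1)
  J: 11 (length 2)
  C: 100 (length 3)
  I: 101 (length 3)
Average code length: 151/78 = 1.9359 bits/symbol


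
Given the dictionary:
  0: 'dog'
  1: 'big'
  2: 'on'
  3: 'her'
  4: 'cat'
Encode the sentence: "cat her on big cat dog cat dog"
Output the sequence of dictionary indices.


Look up each word in the dictionary:
  'cat' -> 4
  'her' -> 3
  'on' -> 2
  'big' -> 1
  'cat' -> 4
  'dog' -> 0
  'cat' -> 4
  'dog' -> 0

Encoded: [4, 3, 2, 1, 4, 0, 4, 0]


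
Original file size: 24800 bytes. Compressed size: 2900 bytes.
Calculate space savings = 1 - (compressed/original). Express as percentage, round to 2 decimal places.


ratio = compressed/original = 2900/24800 = 0.116935
savings = 1 - ratio = 1 - 0.116935 = 0.883065
as a percentage: 0.883065 * 100 = 88.31%

Space savings = 1 - 2900/24800 = 88.31%


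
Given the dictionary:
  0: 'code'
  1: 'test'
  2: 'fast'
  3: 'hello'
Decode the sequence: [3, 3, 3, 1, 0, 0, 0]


Look up each index in the dictionary:
  3 -> 'hello'
  3 -> 'hello'
  3 -> 'hello'
  1 -> 'test'
  0 -> 'code'
  0 -> 'code'
  0 -> 'code'

Decoded: "hello hello hello test code code code"


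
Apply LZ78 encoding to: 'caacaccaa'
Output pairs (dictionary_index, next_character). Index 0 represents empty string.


LZ78 encoding steps:
Dictionary: {0: ''}
Step 1: w='' (idx 0), next='c' -> output (0, 'c'), add 'c' as idx 1
Step 2: w='' (idx 0), next='a' -> output (0, 'a'), add 'a' as idx 2
Step 3: w='a' (idx 2), next='c' -> output (2, 'c'), add 'ac' as idx 3
Step 4: w='ac' (idx 3), next='c' -> output (3, 'c'), add 'acc' as idx 4
Step 5: w='a' (idx 2), next='a' -> output (2, 'a'), add 'aa' as idx 5


Encoded: [(0, 'c'), (0, 'a'), (2, 'c'), (3, 'c'), (2, 'a')]


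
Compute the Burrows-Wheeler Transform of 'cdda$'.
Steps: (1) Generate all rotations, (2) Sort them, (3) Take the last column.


Rotations (sorted):
  0: $cdda -> last char: a
  1: a$cdd -> last char: d
  2: cdda$ -> last char: $
  3: da$cd -> last char: d
  4: dda$c -> last char: c


BWT = ad$dc


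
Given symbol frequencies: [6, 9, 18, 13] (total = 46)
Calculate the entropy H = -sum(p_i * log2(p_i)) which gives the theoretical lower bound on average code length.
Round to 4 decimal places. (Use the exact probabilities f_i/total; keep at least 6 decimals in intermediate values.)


Per-symbol terms -p_i * log2(p_i) with p_i = f_i/46:
  p = 6/46 = 0.130435: log2(p) = -2.938599, -p*log2(p) = 0.383296
  p = 9/46 = 0.195652: log2(p) = -2.353637, -p*log2(p) = 0.460494
  p = 18/46 = 0.391304: log2(p) = -1.353637, -p*log2(p) = 0.529684
  p = 13/46 = 0.282609: log2(p) = -1.823122, -p*log2(p) = 0.515230
H = 0.383296 + 0.460494 + 0.529684 + 0.515230 = 1.888704

H = 1.8887 bits/symbol


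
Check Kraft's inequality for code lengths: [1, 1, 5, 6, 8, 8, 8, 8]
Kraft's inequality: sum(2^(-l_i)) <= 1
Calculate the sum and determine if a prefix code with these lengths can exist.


Sum = 2^(-1) + 2^(-1) + 2^(-5) + 2^(-6) + 2^(-8) + 2^(-8) + 2^(-8) + 2^(-8)
    = 0.5 + 0.5 + 0.03125 + 0.015625 + 0.00390625 + 0.00390625 + 0.00390625 + 0.00390625
    = 272/256 = 1.0625
Since 1.0625 > 1, Kraft's inequality is NOT satisfied.
A prefix code with these lengths CANNOT exist.

Kraft sum = 1.0625. Not satisfied.


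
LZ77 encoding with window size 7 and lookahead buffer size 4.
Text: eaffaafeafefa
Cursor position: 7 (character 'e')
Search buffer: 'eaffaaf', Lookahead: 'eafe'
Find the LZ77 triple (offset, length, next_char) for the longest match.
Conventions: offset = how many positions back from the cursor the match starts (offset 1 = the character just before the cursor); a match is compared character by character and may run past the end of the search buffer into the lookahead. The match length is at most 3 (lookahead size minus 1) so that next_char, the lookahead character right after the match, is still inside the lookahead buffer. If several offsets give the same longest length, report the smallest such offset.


Try each offset into the search buffer:
  offset=1 (pos 6, char 'f'): match length 0
  offset=2 (pos 5, char 'a'): match length 0
  offset=3 (pos 4, char 'a'): match length 0
  offset=4 (pos 3, char 'f'): match length 0
  offset=5 (pos 2, char 'f'): match length 0
  offset=6 (pos 1, char 'a'): match length 0
  offset=7 (pos 0, char 'e'): match length 3
Longest match has length 3 at offset 7.
next_char = character at position 7 + 3 = 10 -> 'e'

Best match: offset=7, length=3 (matching 'eaf' starting at position 0)
LZ77 triple: (7, 3, 'e')


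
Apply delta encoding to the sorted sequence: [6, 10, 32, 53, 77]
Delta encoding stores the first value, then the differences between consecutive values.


First value: 6
Deltas:
  10 - 6 = 4
  32 - 10 = 22
  53 - 32 = 21
  77 - 53 = 24


Delta encoded: [6, 4, 22, 21, 24]


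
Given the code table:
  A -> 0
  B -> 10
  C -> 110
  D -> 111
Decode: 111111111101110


Decoding:
111 -> D
111 -> D
111 -> D
10 -> B
111 -> D
0 -> A


Result: DDDBDA


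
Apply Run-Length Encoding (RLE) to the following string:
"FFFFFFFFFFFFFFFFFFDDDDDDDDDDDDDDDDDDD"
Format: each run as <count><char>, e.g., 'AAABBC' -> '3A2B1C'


Scanning runs left to right:
  i=0: run of 'F' x 18 -> '18F'
  i=18: run of 'D' x 19 -> '19D'

RLE = 18F19D


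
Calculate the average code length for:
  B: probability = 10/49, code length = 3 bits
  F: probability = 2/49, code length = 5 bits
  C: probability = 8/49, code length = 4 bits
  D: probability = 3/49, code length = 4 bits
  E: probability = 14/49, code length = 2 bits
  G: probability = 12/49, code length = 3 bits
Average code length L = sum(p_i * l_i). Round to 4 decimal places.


Weighted contributions p_i * l_i:
  B: (10/49) * 3 = 30/49
  F: (2/49) * 5 = 10/49
  C: (8/49) * 4 = 32/49
  D: (3/49) * 4 = 12/49
  E: (14/49) * 2 = 28/49
  G: (12/49) * 3 = 36/49
Sum = (30 + 10 + 32 + 12 + 28 + 36)/49 = 148/49

L = 148/49 = 3.0204 bits/symbol


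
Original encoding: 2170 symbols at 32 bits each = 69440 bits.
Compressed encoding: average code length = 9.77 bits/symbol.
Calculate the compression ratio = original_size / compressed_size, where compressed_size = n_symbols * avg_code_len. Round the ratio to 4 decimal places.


original_size = n_symbols * orig_bits = 2170 * 32 = 69440 bits
compressed_size = n_symbols * avg_code_len = 2170 * 9.77 = 21200.9 bits
ratio = original_size / compressed_size = 69440 / 21200.9 = 3.2753

Compression ratio = 3.2753


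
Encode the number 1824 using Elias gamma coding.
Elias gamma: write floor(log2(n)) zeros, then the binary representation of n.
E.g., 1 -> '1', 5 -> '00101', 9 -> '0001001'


num_bits = floor(log2(1824)) + 1 = 11
leading_zeros = num_bits - 1 = 10
binary(1824) = 11100100000

Elias gamma(1824) = '0000000000' + '11100100000' = 000000000011100100000 (21 bits)


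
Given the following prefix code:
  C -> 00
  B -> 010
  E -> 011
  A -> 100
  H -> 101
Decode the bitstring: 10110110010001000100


Decoding step by step:
Bits 101 -> H
Bits 101 -> H
Bits 100 -> A
Bits 100 -> A
Bits 010 -> B
Bits 00 -> C
Bits 100 -> A


Decoded message: HHAABCA


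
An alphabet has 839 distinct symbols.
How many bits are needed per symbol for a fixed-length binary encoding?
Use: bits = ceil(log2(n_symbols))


log2(839) = 9.7125
Bracket: 2^9 = 512 < 839 <= 2^10 = 1024
So ceil(log2(839)) = 10

bits = ceil(log2(839)) = ceil(9.7125) = 10 bits


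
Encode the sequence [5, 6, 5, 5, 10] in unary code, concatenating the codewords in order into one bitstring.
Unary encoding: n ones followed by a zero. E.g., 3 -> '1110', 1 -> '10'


Encode each number as n ones followed by a terminating 0:
  5 -> 111110 (6 bits)
  6 -> 1111110 (7 bits)
  5 -> 111110 (6 bits)
  5 -> 111110 (6 bits)
  10 -> 11111111110 (11 bits)
Total length = 6 + 7 + 6 + 6 + 11 = 36 bits.

Unary([5, 6, 5, 5, 10]) = 111110111111011111011111011111111110 (36 bits)


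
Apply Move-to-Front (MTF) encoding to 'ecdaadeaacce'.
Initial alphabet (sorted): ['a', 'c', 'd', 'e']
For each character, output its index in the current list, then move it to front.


MTF encoding:
'e': index 3 in ['a', 'c', 'd', 'e'] -> ['e', 'a', 'c', 'd']
'c': index 2 in ['e', 'a', 'c', 'd'] -> ['c', 'e', 'a', 'd']
'd': index 3 in ['c', 'e', 'a', 'd'] -> ['d', 'c', 'e', 'a']
'a': index 3 in ['d', 'c', 'e', 'a'] -> ['a', 'd', 'c', 'e']
'a': index 0 in ['a', 'd', 'c', 'e'] -> ['a', 'd', 'c', 'e']
'd': index 1 in ['a', 'd', 'c', 'e'] -> ['d', 'a', 'c', 'e']
'e': index 3 in ['d', 'a', 'c', 'e'] -> ['e', 'd', 'a', 'c']
'a': index 2 in ['e', 'd', 'a', 'c'] -> ['a', 'e', 'd', 'c']
'a': index 0 in ['a', 'e', 'd', 'c'] -> ['a', 'e', 'd', 'c']
'c': index 3 in ['a', 'e', 'd', 'c'] -> ['c', 'a', 'e', 'd']
'c': index 0 in ['c', 'a', 'e', 'd'] -> ['c', 'a', 'e', 'd']
'e': index 2 in ['c', 'a', 'e', 'd'] -> ['e', 'c', 'a', 'd']


Output: [3, 2, 3, 3, 0, 1, 3, 2, 0, 3, 0, 2]


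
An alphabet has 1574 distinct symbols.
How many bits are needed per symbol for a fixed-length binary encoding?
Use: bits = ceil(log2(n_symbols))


log2(1574) = 10.6202
Bracket: 2^10 = 1024 < 1574 <= 2^11 = 2048
So ceil(log2(1574)) = 11

bits = ceil(log2(1574)) = ceil(10.6202) = 11 bits


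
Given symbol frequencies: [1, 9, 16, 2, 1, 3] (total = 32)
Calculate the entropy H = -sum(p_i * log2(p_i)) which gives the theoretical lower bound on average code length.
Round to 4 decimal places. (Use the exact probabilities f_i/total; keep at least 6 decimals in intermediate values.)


Per-symbol terms -p_i * log2(p_i) with p_i = f_i/32:
  p = 1/32 = 0.031250: log2(p) = -5.000000, -p*log2(p) = 0.156250
  p = 9/32 = 0.281250: log2(p) = -1.830075, -p*log2(p) = 0.514709
  p = 16/32 = 0.500000: log2(p) = -1.000000, -p*log2(p) = 0.500000
  p = 2/32 = 0.062500: log2(p) = -4.000000, -p*log2(p) = 0.250000
  p = 1/32 = 0.031250: log2(p) = -5.000000, -p*log2(p) = 0.156250
  p = 3/32 = 0.093750: log2(p) = -3.415037, -p*log2(p) = 0.320160
H = 0.156250 + 0.514709 + 0.500000 + 0.250000 + 0.156250 + 0.320160 = 1.897369

H = 1.8974 bits/symbol


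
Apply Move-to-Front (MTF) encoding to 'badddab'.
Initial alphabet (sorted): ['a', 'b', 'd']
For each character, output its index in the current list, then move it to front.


MTF encoding:
'b': index 1 in ['a', 'b', 'd'] -> ['b', 'a', 'd']
'a': index 1 in ['b', 'a', 'd'] -> ['a', 'b', 'd']
'd': index 2 in ['a', 'b', 'd'] -> ['d', 'a', 'b']
'd': index 0 in ['d', 'a', 'b'] -> ['d', 'a', 'b']
'd': index 0 in ['d', 'a', 'b'] -> ['d', 'a', 'b']
'a': index 1 in ['d', 'a', 'b'] -> ['a', 'd', 'b']
'b': index 2 in ['a', 'd', 'b'] -> ['b', 'a', 'd']


Output: [1, 1, 2, 0, 0, 1, 2]


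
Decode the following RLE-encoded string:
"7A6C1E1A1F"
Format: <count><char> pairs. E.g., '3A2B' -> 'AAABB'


Expanding each <count><char> pair:
  7A -> 'AAAAAAA'
  6C -> 'CCCCCC'
  1E -> 'E'
  1A -> 'A'
  1F -> 'F'

Decoded = AAAAAAACCCCCCEAF


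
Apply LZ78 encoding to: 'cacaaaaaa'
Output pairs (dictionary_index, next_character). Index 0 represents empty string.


LZ78 encoding steps:
Dictionary: {0: ''}
Step 1: w='' (idx 0), next='c' -> output (0, 'c'), add 'c' as idx 1
Step 2: w='' (idx 0), next='a' -> output (0, 'a'), add 'a' as idx 2
Step 3: w='c' (idx 1), next='a' -> output (1, 'a'), add 'ca' as idx 3
Step 4: w='a' (idx 2), next='a' -> output (2, 'a'), add 'aa' as idx 4
Step 5: w='aa' (idx 4), next='a' -> output (4, 'a'), add 'aaa' as idx 5


Encoded: [(0, 'c'), (0, 'a'), (1, 'a'), (2, 'a'), (4, 'a')]


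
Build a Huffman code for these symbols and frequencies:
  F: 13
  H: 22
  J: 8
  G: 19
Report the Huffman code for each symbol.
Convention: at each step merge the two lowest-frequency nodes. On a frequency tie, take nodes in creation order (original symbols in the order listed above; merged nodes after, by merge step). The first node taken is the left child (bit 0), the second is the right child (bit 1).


Huffman tree construction:
Step 1: Merge J(8) + F(13) = 21
Step 2: Merge G(19) + (J+F)(21) = 40
Step 3: Merge H(22) + (G+(J+F))(40) = 62
Read each symbol's code off the tree from the root (left child = 0, right child = 1).

Codes:
  F: 111 (length 3)
  H: 0 (length 1)
  J: 110 (length 3)
  G: 10 (length 2)
Average code length: 123/62 = 1.9839 bits/symbol


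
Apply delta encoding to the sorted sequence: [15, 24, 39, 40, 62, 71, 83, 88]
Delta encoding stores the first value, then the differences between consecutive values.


First value: 15
Deltas:
  24 - 15 = 9
  39 - 24 = 15
  40 - 39 = 1
  62 - 40 = 22
  71 - 62 = 9
  83 - 71 = 12
  88 - 83 = 5


Delta encoded: [15, 9, 15, 1, 22, 9, 12, 5]


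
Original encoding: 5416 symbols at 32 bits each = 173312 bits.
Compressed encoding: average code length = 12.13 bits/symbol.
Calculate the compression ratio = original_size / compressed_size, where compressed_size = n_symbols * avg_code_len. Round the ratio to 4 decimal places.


original_size = n_symbols * orig_bits = 5416 * 32 = 173312 bits
compressed_size = n_symbols * avg_code_len = 5416 * 12.13 = 65696.08 bits
ratio = original_size / compressed_size = 173312 / 65696.08 = 2.6381

Compression ratio = 2.6381


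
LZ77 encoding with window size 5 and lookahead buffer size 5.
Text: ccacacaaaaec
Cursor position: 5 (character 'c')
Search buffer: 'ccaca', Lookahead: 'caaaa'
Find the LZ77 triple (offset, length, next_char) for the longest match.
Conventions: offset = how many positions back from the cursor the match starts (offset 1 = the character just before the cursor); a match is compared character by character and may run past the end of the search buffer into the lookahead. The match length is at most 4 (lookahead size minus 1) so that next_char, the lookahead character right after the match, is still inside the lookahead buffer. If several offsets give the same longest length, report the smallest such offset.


Try each offset into the search buffer:
  offset=1 (pos 4, char 'a'): match length 0
  offset=2 (pos 3, char 'c'): match length 2
  offset=3 (pos 2, char 'a'): match length 0
  offset=4 (pos 1, char 'c'): match length 2
  offset=5 (pos 0, char 'c'): match length 1
Longest match has length 2, found at offsets 2, 4; take the smallest, offset 2.
next_char = character at position 5 + 2 = 7 -> 'a'

Best match: offset=2, length=2 (matching 'ca' starting at position 3)
LZ77 triple: (2, 2, 'a')


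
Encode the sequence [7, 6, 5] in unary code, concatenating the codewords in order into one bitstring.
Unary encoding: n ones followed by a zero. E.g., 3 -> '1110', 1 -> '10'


Encode each number as n ones followed by a terminating 0:
  7 -> 11111110 (8 bits)
  6 -> 1111110 (7 bits)
  5 -> 111110 (6 bits)
Total length = 8 + 7 + 6 = 21 bits.

Unary([7, 6, 5]) = 111111101111110111110 (21 bits)


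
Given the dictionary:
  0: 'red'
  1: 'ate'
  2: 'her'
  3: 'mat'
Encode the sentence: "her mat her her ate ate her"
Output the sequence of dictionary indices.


Look up each word in the dictionary:
  'her' -> 2
  'mat' -> 3
  'her' -> 2
  'her' -> 2
  'ate' -> 1
  'ate' -> 1
  'her' -> 2

Encoded: [2, 3, 2, 2, 1, 1, 2]


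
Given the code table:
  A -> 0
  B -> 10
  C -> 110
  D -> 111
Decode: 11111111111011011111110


Decoding:
111 -> D
111 -> D
111 -> D
110 -> C
110 -> C
111 -> D
111 -> D
10 -> B


Result: DDDCCDDB


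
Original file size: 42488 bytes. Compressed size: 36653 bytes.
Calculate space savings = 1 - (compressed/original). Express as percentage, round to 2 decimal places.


ratio = compressed/original = 36653/42488 = 0.862667
savings = 1 - ratio = 1 - 0.862667 = 0.137333
as a percentage: 0.137333 * 100 = 13.73%

Space savings = 1 - 36653/42488 = 13.73%


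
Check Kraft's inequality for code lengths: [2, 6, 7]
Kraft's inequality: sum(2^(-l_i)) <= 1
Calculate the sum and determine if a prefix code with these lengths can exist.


Sum = 2^(-2) + 2^(-6) + 2^(-7)
    = 0.25 + 0.015625 + 0.0078125
    = 35/128 = 0.2734375
Since 0.2734375 <= 1, Kraft's inequality IS satisfied.
A prefix code with these lengths CAN exist.

Kraft sum = 0.2734375. Satisfied.


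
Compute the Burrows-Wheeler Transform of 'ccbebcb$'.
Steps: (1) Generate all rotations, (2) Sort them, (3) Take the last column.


Rotations (sorted):
  0: $ccbebcb -> last char: b
  1: b$ccbebc -> last char: c
  2: bcb$ccbe -> last char: e
  3: bebcb$cc -> last char: c
  4: cb$ccbeb -> last char: b
  5: cbebcb$c -> last char: c
  6: ccbebcb$ -> last char: $
  7: ebcb$ccb -> last char: b


BWT = bcecbc$b


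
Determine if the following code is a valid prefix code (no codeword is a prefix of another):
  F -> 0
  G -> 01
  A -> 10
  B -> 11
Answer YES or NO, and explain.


Checking each pair (does one codeword prefix another?):
  F='0' vs G='01': prefix -- VIOLATION

NO -- this is NOT a valid prefix code. F (0) is a prefix of G (01).


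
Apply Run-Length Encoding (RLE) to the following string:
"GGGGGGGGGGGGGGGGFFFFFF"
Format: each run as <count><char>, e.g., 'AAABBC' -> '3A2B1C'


Scanning runs left to right:
  i=0: run of 'G' x 16 -> '16G'
  i=16: run of 'F' x 6 -> '6F'

RLE = 16G6F


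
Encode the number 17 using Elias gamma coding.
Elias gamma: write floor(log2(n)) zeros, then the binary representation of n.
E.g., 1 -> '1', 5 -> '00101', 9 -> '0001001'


num_bits = floor(log2(17)) + 1 = 5
leading_zeros = num_bits - 1 = 4
binary(17) = 10001

Elias gamma(17) = '0000' + '10001' = 000010001 (9 bits)


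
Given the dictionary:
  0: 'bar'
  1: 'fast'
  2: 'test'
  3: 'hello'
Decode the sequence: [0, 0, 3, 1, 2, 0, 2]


Look up each index in the dictionary:
  0 -> 'bar'
  0 -> 'bar'
  3 -> 'hello'
  1 -> 'fast'
  2 -> 'test'
  0 -> 'bar'
  2 -> 'test'

Decoded: "bar bar hello fast test bar test"


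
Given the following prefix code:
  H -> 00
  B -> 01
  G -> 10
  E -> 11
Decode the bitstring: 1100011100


Decoding step by step:
Bits 11 -> E
Bits 00 -> H
Bits 01 -> B
Bits 11 -> E
Bits 00 -> H


Decoded message: EHBEH


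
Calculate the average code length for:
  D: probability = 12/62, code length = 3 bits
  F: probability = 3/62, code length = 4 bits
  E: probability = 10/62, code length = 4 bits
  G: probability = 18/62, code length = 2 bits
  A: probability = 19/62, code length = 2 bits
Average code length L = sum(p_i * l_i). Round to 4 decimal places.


Weighted contributions p_i * l_i:
  D: (12/62) * 3 = 36/62
  F: (3/62) * 4 = 12/62
  E: (10/62) * 4 = 40/62
  G: (18/62) * 2 = 36/62
  A: (19/62) * 2 = 38/62
Sum = (36 + 12 + 40 + 36 + 38)/62 = 162/62

L = 162/62 = 2.6129 bits/symbol


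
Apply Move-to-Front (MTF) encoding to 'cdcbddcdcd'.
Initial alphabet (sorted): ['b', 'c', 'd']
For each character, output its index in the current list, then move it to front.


MTF encoding:
'c': index 1 in ['b', 'c', 'd'] -> ['c', 'b', 'd']
'd': index 2 in ['c', 'b', 'd'] -> ['d', 'c', 'b']
'c': index 1 in ['d', 'c', 'b'] -> ['c', 'd', 'b']
'b': index 2 in ['c', 'd', 'b'] -> ['b', 'c', 'd']
'd': index 2 in ['b', 'c', 'd'] -> ['d', 'b', 'c']
'd': index 0 in ['d', 'b', 'c'] -> ['d', 'b', 'c']
'c': index 2 in ['d', 'b', 'c'] -> ['c', 'd', 'b']
'd': index 1 in ['c', 'd', 'b'] -> ['d', 'c', 'b']
'c': index 1 in ['d', 'c', 'b'] -> ['c', 'd', 'b']
'd': index 1 in ['c', 'd', 'b'] -> ['d', 'c', 'b']


Output: [1, 2, 1, 2, 2, 0, 2, 1, 1, 1]


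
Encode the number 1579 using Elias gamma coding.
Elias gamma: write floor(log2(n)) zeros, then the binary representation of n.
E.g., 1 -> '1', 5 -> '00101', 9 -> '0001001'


num_bits = floor(log2(1579)) + 1 = 11
leading_zeros = num_bits - 1 = 10
binary(1579) = 11000101011

Elias gamma(1579) = '0000000000' + '11000101011' = 000000000011000101011 (21 bits)


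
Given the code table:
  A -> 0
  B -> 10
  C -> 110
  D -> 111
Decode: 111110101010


Decoding:
111 -> D
110 -> C
10 -> B
10 -> B
10 -> B


Result: DCBBB


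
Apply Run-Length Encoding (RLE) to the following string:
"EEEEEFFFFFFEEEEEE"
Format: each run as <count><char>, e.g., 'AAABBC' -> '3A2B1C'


Scanning runs left to right:
  i=0: run of 'E' x 5 -> '5E'
  i=5: run of 'F' x 6 -> '6F'
  i=11: run of 'E' x 6 -> '6E'

RLE = 5E6F6E


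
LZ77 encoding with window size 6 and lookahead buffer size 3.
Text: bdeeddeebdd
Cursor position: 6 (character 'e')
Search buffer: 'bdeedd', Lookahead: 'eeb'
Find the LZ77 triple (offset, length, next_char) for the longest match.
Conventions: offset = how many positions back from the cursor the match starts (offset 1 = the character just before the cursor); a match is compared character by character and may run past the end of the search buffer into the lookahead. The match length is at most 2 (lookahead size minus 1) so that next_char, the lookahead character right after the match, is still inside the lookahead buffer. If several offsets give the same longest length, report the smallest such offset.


Try each offset into the search buffer:
  offset=1 (pos 5, char 'd'): match length 0
  offset=2 (pos 4, char 'd'): match length 0
  offset=3 (pos 3, char 'e'): match length 1
  offset=4 (pos 2, char 'e'): match length 2
  offset=5 (pos 1, char 'd'): match length 0
  offset=6 (pos 0, char 'b'): match length 0
Longest match has length 2 at offset 4.
next_char = character at position 6 + 2 = 8 -> 'b'

Best match: offset=4, length=2 (matching 'ee' starting at position 2)
LZ77 triple: (4, 2, 'b')


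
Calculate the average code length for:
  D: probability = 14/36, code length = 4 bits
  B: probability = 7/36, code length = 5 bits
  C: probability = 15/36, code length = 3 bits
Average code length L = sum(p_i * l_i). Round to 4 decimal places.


Weighted contributions p_i * l_i:
  D: (14/36) * 4 = 56/36
  B: (7/36) * 5 = 35/36
  C: (15/36) * 3 = 45/36
Sum = (56 + 35 + 45)/36 = 136/36

L = 136/36 = 3.7778 bits/symbol


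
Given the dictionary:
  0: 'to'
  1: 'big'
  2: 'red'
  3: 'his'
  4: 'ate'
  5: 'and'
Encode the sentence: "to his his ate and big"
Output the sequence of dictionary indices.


Look up each word in the dictionary:
  'to' -> 0
  'his' -> 3
  'his' -> 3
  'ate' -> 4
  'and' -> 5
  'big' -> 1

Encoded: [0, 3, 3, 4, 5, 1]


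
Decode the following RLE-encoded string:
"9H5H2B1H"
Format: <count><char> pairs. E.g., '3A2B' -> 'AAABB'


Expanding each <count><char> pair:
  9H -> 'HHHHHHHHH'
  5H -> 'HHHHH'
  2B -> 'BB'
  1H -> 'H'

Decoded = HHHHHHHHHHHHHHBBH


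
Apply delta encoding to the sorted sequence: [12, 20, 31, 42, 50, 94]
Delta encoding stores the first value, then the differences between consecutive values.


First value: 12
Deltas:
  20 - 12 = 8
  31 - 20 = 11
  42 - 31 = 11
  50 - 42 = 8
  94 - 50 = 44


Delta encoded: [12, 8, 11, 11, 8, 44]
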